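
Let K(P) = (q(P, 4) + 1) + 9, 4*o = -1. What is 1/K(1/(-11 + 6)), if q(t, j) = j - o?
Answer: 4/57 ≈ 0.070175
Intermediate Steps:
o = -¼ (o = (¼)*(-1) = -¼ ≈ -0.25000)
q(t, j) = ¼ + j (q(t, j) = j - 1*(-¼) = j + ¼ = ¼ + j)
K(P) = 57/4 (K(P) = ((¼ + 4) + 1) + 9 = (17/4 + 1) + 9 = 21/4 + 9 = 57/4)
1/K(1/(-11 + 6)) = 1/(57/4) = 4/57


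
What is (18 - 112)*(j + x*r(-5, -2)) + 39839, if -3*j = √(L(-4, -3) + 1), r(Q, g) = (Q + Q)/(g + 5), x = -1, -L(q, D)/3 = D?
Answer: 118577/3 + 94*√10/3 ≈ 39625.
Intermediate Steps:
L(q, D) = -3*D
r(Q, g) = 2*Q/(5 + g) (r(Q, g) = (2*Q)/(5 + g) = 2*Q/(5 + g))
j = -√10/3 (j = -√(-3*(-3) + 1)/3 = -√(9 + 1)/3 = -√10/3 ≈ -1.0541)
(18 - 112)*(j + x*r(-5, -2)) + 39839 = (18 - 112)*(-√10/3 - 2*(-5)/(5 - 2)) + 39839 = -94*(-√10/3 - 2*(-5)/3) + 39839 = -94*(-√10/3 - 1*(-10/3)) + 39839 = -94*(-√10/3 + 10/3) + 39839 = -94*(10/3 - √10/3) + 39839 = (-940/3 + 94*√10/3) + 39839 = 118577/3 + 94*√10/3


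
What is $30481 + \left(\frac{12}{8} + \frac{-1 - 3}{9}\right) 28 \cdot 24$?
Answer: $\frac{93571}{3} \approx 31190.0$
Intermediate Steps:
$30481 + \left(\frac{12}{8} + \frac{-1 - 3}{9}\right) 28 \cdot 24 = 30481 + \left(12 \cdot \frac{1}{8} + \left(-1 - 3\right) \frac{1}{9}\right) 28 \cdot 24 = 30481 + \left(\frac{3}{2} - \frac{4}{9}\right) 28 \cdot 24 = 30481 + \frac{19}{18} \cdot 28 \cdot 24 = 30481 + \frac{266}{9} \cdot 24 = 30481 + \frac{2128}{3} = \frac{93571}{3}$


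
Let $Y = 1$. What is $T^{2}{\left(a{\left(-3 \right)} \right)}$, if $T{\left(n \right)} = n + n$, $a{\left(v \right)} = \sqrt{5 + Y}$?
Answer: $24$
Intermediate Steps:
$a{\left(v \right)} = \sqrt{6}$ ($a{\left(v \right)} = \sqrt{5 + 1} = \sqrt{6}$)
$T{\left(n \right)} = 2 n$
$T^{2}{\left(a{\left(-3 \right)} \right)} = \left(2 \sqrt{6}\right)^{2} = 24$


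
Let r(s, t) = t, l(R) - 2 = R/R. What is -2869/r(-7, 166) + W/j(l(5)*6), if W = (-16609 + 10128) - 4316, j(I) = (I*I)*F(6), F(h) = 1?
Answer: -453643/8964 ≈ -50.607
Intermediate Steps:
l(R) = 3 (l(R) = 2 + R/R = 2 + 1 = 3)
j(I) = I² (j(I) = (I*I)*1 = I²*1 = I²)
W = -10797 (W = -6481 - 4316 = -10797)
-2869/r(-7, 166) + W/j(l(5)*6) = -2869/166 - 10797/((3*6)²) = -2869*1/166 - 10797/(18²) = -2869/166 - 10797/324 = -2869/166 - 10797*1/324 = -2869/166 - 3599/108 = -453643/8964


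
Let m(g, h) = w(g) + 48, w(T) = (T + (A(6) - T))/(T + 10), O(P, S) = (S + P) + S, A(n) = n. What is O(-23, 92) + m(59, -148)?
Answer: 4809/23 ≈ 209.09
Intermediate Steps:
O(P, S) = P + 2*S (O(P, S) = (P + S) + S = P + 2*S)
w(T) = 6/(10 + T) (w(T) = (T + (6 - T))/(T + 10) = 6/(10 + T))
m(g, h) = 48 + 6/(10 + g) (m(g, h) = 6/(10 + g) + 48 = 48 + 6/(10 + g))
O(-23, 92) + m(59, -148) = (-23 + 2*92) + 6*(81 + 8*59)/(10 + 59) = (-23 + 184) + 6*(81 + 472)/69 = 161 + 6*(1/69)*553 = 161 + 1106/23 = 4809/23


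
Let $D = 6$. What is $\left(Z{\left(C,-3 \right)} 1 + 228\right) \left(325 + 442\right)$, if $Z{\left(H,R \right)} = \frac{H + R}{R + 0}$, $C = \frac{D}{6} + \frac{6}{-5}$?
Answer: $\frac{2635412}{15} \approx 1.7569 \cdot 10^{5}$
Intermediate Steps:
$C = - \frac{1}{5}$ ($C = \frac{6}{6} + \frac{6}{-5} = 6 \cdot \frac{1}{6} + 6 \left(- \frac{1}{5}\right) = 1 - \frac{6}{5} = - \frac{1}{5} \approx -0.2$)
$Z{\left(H,R \right)} = \frac{H + R}{R}$
$\left(Z{\left(C,-3 \right)} 1 + 228\right) \left(325 + 442\right) = \left(\frac{- \frac{1}{5} - 3}{-3} \cdot 1 + 228\right) \left(325 + 442\right) = \left(\left(- \frac{1}{3}\right) \left(- \frac{16}{5}\right) 1 + 228\right) 767 = \left(\frac{16}{15} \cdot 1 + 228\right) 767 = \left(\frac{16}{15} + 228\right) 767 = \frac{3436}{15} \cdot 767 = \frac{2635412}{15}$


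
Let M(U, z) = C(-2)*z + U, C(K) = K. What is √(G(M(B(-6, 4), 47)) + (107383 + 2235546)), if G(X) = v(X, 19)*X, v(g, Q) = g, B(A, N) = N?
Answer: √2351029 ≈ 1533.3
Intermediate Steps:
M(U, z) = U - 2*z (M(U, z) = -2*z + U = U - 2*z)
G(X) = X² (G(X) = X*X = X²)
√(G(M(B(-6, 4), 47)) + (107383 + 2235546)) = √((4 - 2*47)² + (107383 + 2235546)) = √((4 - 94)² + 2342929) = √((-90)² + 2342929) = √(8100 + 2342929) = √2351029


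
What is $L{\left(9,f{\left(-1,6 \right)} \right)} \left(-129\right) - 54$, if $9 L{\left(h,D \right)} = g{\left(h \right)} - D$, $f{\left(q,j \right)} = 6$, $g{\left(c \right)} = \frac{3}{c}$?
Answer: $\frac{245}{9} \approx 27.222$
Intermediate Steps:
$L{\left(h,D \right)} = - \frac{D}{9} + \frac{1}{3 h}$ ($L{\left(h,D \right)} = \frac{\frac{3}{h} - D}{9} = \frac{- D + \frac{3}{h}}{9} = - \frac{D}{9} + \frac{1}{3 h}$)
$L{\left(9,f{\left(-1,6 \right)} \right)} \left(-129\right) - 54 = \frac{3 - 6 \cdot 9}{9 \cdot 9} \left(-129\right) - 54 = \frac{1}{9} \cdot \frac{1}{9} \left(3 - 54\right) \left(-129\right) - 54 = \frac{1}{9} \cdot \frac{1}{9} \left(-51\right) \left(-129\right) - 54 = \left(- \frac{17}{27}\right) \left(-129\right) - 54 = \frac{731}{9} - 54 = \frac{245}{9}$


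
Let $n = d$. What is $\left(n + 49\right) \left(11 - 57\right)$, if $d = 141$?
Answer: $-8740$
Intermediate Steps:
$n = 141$
$\left(n + 49\right) \left(11 - 57\right) = \left(141 + 49\right) \left(11 - 57\right) = 190 \left(11 - 57\right) = 190 \left(-46\right) = -8740$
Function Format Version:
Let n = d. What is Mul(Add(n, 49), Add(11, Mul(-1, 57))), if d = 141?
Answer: -8740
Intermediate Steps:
n = 141
Mul(Add(n, 49), Add(11, Mul(-1, 57))) = Mul(Add(141, 49), Add(11, Mul(-1, 57))) = Mul(190, Add(11, -57)) = Mul(190, -46) = -8740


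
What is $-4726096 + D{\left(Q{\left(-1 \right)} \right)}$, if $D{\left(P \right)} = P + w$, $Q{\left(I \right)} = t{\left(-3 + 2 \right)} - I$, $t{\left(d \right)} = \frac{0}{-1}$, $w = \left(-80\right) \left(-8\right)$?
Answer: $-4725455$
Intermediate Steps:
$w = 640$
$t{\left(d \right)} = 0$ ($t{\left(d \right)} = 0 \left(-1\right) = 0$)
$Q{\left(I \right)} = - I$ ($Q{\left(I \right)} = 0 - I = - I$)
$D{\left(P \right)} = 640 + P$ ($D{\left(P \right)} = P + 640 = 640 + P$)
$-4726096 + D{\left(Q{\left(-1 \right)} \right)} = -4726096 + \left(640 - -1\right) = -4726096 + \left(640 + 1\right) = -4726096 + 641 = -4725455$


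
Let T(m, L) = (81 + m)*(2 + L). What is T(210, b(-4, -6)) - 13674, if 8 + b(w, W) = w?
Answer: -16584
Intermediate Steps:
b(w, W) = -8 + w
T(m, L) = (2 + L)*(81 + m)
T(210, b(-4, -6)) - 13674 = (162 + 2*210 + 81*(-8 - 4) + (-8 - 4)*210) - 13674 = (162 + 420 + 81*(-12) - 12*210) - 13674 = (162 + 420 - 972 - 2520) - 13674 = -2910 - 13674 = -16584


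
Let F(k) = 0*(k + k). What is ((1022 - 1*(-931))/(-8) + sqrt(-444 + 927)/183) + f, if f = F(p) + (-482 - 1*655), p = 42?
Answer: -11049/8 + sqrt(483)/183 ≈ -1381.0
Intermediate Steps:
F(k) = 0 (F(k) = 0*(2*k) = 0)
f = -1137 (f = 0 + (-482 - 1*655) = 0 + (-482 - 655) = 0 - 1137 = -1137)
((1022 - 1*(-931))/(-8) + sqrt(-444 + 927)/183) + f = ((1022 - 1*(-931))/(-8) + sqrt(-444 + 927)/183) - 1137 = ((1022 + 931)*(-1/8) + sqrt(483)*(1/183)) - 1137 = (1953*(-1/8) + sqrt(483)/183) - 1137 = (-1953/8 + sqrt(483)/183) - 1137 = -11049/8 + sqrt(483)/183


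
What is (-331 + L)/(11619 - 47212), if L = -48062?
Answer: 48393/35593 ≈ 1.3596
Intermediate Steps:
(-331 + L)/(11619 - 47212) = (-331 - 48062)/(11619 - 47212) = -48393/(-35593) = -48393*(-1/35593) = 48393/35593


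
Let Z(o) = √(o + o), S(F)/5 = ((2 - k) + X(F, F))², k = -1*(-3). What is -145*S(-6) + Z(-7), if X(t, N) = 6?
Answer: -18125 + I*√14 ≈ -18125.0 + 3.7417*I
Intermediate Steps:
k = 3
S(F) = 125 (S(F) = 5*((2 - 1*3) + 6)² = 5*((2 - 3) + 6)² = 5*(-1 + 6)² = 5*5² = 5*25 = 125)
Z(o) = √2*√o (Z(o) = √(2*o) = √2*√o)
-145*S(-6) + Z(-7) = -145*125 + √2*√(-7) = -18125 + √2*(I*√7) = -18125 + I*√14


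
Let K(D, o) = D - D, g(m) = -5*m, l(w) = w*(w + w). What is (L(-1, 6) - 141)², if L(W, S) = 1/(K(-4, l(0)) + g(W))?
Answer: 495616/25 ≈ 19825.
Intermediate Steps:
l(w) = 2*w² (l(w) = w*(2*w) = 2*w²)
K(D, o) = 0
L(W, S) = -1/(5*W) (L(W, S) = 1/(0 - 5*W) = 1/(-5*W) = -1/(5*W))
(L(-1, 6) - 141)² = (-⅕/(-1) - 141)² = (-⅕*(-1) - 141)² = (⅕ - 141)² = (-704/5)² = 495616/25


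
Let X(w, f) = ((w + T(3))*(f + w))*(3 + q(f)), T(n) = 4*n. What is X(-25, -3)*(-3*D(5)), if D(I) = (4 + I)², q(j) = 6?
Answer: -796068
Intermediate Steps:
X(w, f) = 9*(12 + w)*(f + w) (X(w, f) = ((w + 4*3)*(f + w))*(3 + 6) = ((w + 12)*(f + w))*9 = ((12 + w)*(f + w))*9 = 9*(12 + w)*(f + w))
X(-25, -3)*(-3*D(5)) = (9*(-25)² + 108*(-3) + 108*(-25) + 9*(-3)*(-25))*(-3*(4 + 5)²) = (9*625 - 324 - 2700 + 675)*(-3*9²) = (5625 - 324 - 2700 + 675)*(-3*81) = 3276*(-243) = -796068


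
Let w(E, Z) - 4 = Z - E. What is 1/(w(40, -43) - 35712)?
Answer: -1/35791 ≈ -2.7940e-5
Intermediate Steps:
w(E, Z) = 4 + Z - E (w(E, Z) = 4 + (Z - E) = 4 + Z - E)
1/(w(40, -43) - 35712) = 1/((4 - 43 - 1*40) - 35712) = 1/((4 - 43 - 40) - 35712) = 1/(-79 - 35712) = 1/(-35791) = -1/35791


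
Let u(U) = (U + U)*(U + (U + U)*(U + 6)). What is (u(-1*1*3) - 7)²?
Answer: 14161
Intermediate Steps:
u(U) = 2*U*(U + 2*U*(6 + U)) (u(U) = (2*U)*(U + (2*U)*(6 + U)) = (2*U)*(U + 2*U*(6 + U)) = 2*U*(U + 2*U*(6 + U)))
(u(-1*1*3) - 7)² = ((-1*1*3)²*(26 + 4*(-1*1*3)) - 7)² = ((-1*3)²*(26 + 4*(-1*3)) - 7)² = ((-3)²*(26 + 4*(-3)) - 7)² = (9*(26 - 12) - 7)² = (9*14 - 7)² = (126 - 7)² = 119² = 14161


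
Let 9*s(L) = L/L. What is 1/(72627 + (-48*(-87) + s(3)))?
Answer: 9/691228 ≈ 1.3020e-5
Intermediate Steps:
s(L) = ⅑ (s(L) = (L/L)/9 = (⅑)*1 = ⅑)
1/(72627 + (-48*(-87) + s(3))) = 1/(72627 + (-48*(-87) + ⅑)) = 1/(72627 + (4176 + ⅑)) = 1/(72627 + 37585/9) = 1/(691228/9) = 9/691228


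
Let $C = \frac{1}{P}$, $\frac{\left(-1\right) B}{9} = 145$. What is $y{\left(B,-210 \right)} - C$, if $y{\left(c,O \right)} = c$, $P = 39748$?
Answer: $- \frac{51871141}{39748} \approx -1305.0$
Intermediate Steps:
$B = -1305$ ($B = \left(-9\right) 145 = -1305$)
$C = \frac{1}{39748} \approx 2.5158 \cdot 10^{-5}$
$y{\left(B,-210 \right)} - C = -1305 - \frac{1}{39748} = - \frac{51871141}{39748}$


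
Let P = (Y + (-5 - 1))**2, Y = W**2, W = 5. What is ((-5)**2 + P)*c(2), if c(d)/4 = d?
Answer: 3088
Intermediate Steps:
Y = 25 (Y = 5**2 = 25)
c(d) = 4*d
P = 361 (P = (25 + (-5 - 1))**2 = (25 - 6)**2 = 19**2 = 361)
((-5)**2 + P)*c(2) = ((-5)**2 + 361)*(4*2) = (25 + 361)*8 = 386*8 = 3088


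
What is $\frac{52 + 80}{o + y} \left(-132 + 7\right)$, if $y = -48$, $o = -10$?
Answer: $\frac{8250}{29} \approx 284.48$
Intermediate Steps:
$\frac{52 + 80}{o + y} \left(-132 + 7\right) = \frac{52 + 80}{-10 - 48} \left(-132 + 7\right) = \frac{132}{-58} \left(-125\right) = 132 \left(- \frac{1}{58}\right) \left(-125\right) = \left(- \frac{66}{29}\right) \left(-125\right) = \frac{8250}{29}$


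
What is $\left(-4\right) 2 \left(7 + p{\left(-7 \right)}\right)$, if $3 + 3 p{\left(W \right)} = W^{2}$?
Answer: $- \frac{536}{3} \approx -178.67$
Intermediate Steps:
$p{\left(W \right)} = -1 + \frac{W^{2}}{3}$
$\left(-4\right) 2 \left(7 + p{\left(-7 \right)}\right) = \left(-4\right) 2 \left(7 - \left(1 - \frac{\left(-7\right)^{2}}{3}\right)\right) = - 8 \left(7 + \left(-1 + \frac{1}{3} \cdot 49\right)\right) = - 8 \left(7 + \left(-1 + \frac{49}{3}\right)\right) = - 8 \left(7 + \frac{46}{3}\right) = \left(-8\right) \frac{67}{3} = - \frac{536}{3}$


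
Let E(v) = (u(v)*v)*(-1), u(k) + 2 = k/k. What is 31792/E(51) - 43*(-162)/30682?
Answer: 487898705/782391 ≈ 623.60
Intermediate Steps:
u(k) = -1 (u(k) = -2 + k/k = -2 + 1 = -1)
E(v) = v (E(v) = -v*(-1) = v)
31792/E(51) - 43*(-162)/30682 = 31792/51 - 43*(-162)/30682 = 31792*(1/51) + 6966*(1/30682) = 31792/51 + 3483/15341 = 487898705/782391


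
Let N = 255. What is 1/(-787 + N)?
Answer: -1/532 ≈ -0.0018797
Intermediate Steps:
1/(-787 + N) = 1/(-787 + 255) = 1/(-532) = -1/532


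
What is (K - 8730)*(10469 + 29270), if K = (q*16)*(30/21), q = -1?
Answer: -347829790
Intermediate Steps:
K = -160/7 (K = (-1*16)*(30/21) = -480/21 = -16*10/7 = -160/7 ≈ -22.857)
(K - 8730)*(10469 + 29270) = (-160/7 - 8730)*(10469 + 29270) = -61270/7*39739 = -347829790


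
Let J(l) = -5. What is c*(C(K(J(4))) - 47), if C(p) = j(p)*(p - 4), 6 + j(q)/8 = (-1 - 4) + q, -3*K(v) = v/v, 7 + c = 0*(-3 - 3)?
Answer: -21791/9 ≈ -2421.2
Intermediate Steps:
c = -7 (c = -7 + 0*(-3 - 3) = -7 + 0*(-6) = -7 + 0 = -7)
K(v) = -1/3 (K(v) = -v/(3*v) = -1/3*1 = -1/3)
j(q) = -88 + 8*q (j(q) = -48 + 8*((-1 - 4) + q) = -48 + 8*(-5 + q) = -48 + (-40 + 8*q) = -88 + 8*q)
C(p) = (-88 + 8*p)*(-4 + p) (C(p) = (-88 + 8*p)*(p - 4) = (-88 + 8*p)*(-4 + p))
c*(C(K(J(4))) - 47) = -7*(8*(-11 - 1/3)*(-4 - 1/3) - 47) = -7*(8*(-34/3)*(-13/3) - 47) = -7*(3536/9 - 47) = -7*3113/9 = -21791/9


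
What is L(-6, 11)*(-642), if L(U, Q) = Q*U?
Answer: 42372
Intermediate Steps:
L(-6, 11)*(-642) = (11*(-6))*(-642) = -66*(-642) = 42372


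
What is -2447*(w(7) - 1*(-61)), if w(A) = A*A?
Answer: -269170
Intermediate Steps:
w(A) = A**2
-2447*(w(7) - 1*(-61)) = -2447*(7**2 - 1*(-61)) = -2447*(49 + 61) = -2447*110 = -269170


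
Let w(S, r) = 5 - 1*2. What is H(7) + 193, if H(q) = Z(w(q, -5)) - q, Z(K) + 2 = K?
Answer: 187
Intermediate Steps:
w(S, r) = 3 (w(S, r) = 5 - 2 = 3)
Z(K) = -2 + K
H(q) = 1 - q (H(q) = (-2 + 3) - q = 1 - q)
H(7) + 193 = (1 - 1*7) + 193 = (1 - 7) + 193 = -6 + 193 = 187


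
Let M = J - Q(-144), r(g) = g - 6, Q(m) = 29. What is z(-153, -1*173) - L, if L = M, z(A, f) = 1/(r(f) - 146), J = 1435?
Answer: -456951/325 ≈ -1406.0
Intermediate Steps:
r(g) = -6 + g
z(A, f) = 1/(-152 + f) (z(A, f) = 1/((-6 + f) - 146) = 1/(-152 + f))
M = 1406 (M = 1435 - 1*29 = 1435 - 29 = 1406)
L = 1406
z(-153, -1*173) - L = 1/(-152 - 1*173) - 1*1406 = 1/(-152 - 173) - 1406 = 1/(-325) - 1406 = -1/325 - 1406 = -456951/325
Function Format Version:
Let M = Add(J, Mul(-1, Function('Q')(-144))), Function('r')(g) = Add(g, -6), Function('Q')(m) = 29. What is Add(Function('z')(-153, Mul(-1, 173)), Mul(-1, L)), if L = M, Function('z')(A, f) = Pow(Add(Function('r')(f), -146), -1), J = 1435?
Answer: Rational(-456951, 325) ≈ -1406.0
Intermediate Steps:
Function('r')(g) = Add(-6, g)
Function('z')(A, f) = Pow(Add(-152, f), -1) (Function('z')(A, f) = Pow(Add(Add(-6, f), -146), -1) = Pow(Add(-152, f), -1))
M = 1406 (M = Add(1435, Mul(-1, 29)) = Add(1435, -29) = 1406)
L = 1406
Add(Function('z')(-153, Mul(-1, 173)), Mul(-1, L)) = Add(Pow(Add(-152, Mul(-1, 173)), -1), Mul(-1, 1406)) = Add(Pow(Add(-152, -173), -1), -1406) = Add(Pow(-325, -1), -1406) = Add(Rational(-1, 325), -1406) = Rational(-456951, 325)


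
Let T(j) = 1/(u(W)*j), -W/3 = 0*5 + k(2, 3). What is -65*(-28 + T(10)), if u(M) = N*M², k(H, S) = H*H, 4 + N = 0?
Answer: 2096653/1152 ≈ 1820.0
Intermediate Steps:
N = -4 (N = -4 + 0 = -4)
k(H, S) = H²
W = -12 (W = -3*(0*5 + 2²) = -3*(0 + 4) = -3*4 = -12)
u(M) = -4*M²
T(j) = -1/(576*j) (T(j) = 1/((-4*(-12)²)*j) = 1/((-4*144)*j) = 1/(-576*j) = -1/(576*j))
-65*(-28 + T(10)) = -65*(-28 - 1/576/10) = -65*(-28 - 1/576*⅒) = -65*(-28 - 1/5760) = -65*(-161281/5760) = 2096653/1152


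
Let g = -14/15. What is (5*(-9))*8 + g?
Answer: -5414/15 ≈ -360.93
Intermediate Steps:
g = -14/15 (g = -14*1/15 = -14/15 ≈ -0.93333)
(5*(-9))*8 + g = (5*(-9))*8 - 14/15 = -45*8 - 14/15 = -360 - 14/15 = -5414/15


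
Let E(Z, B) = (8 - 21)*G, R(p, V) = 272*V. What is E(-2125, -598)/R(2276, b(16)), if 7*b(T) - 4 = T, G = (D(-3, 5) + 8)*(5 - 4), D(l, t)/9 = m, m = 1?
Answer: -91/320 ≈ -0.28438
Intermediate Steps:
D(l, t) = 9 (D(l, t) = 9*1 = 9)
G = 17 (G = (9 + 8)*(5 - 4) = 17*1 = 17)
b(T) = 4/7 + T/7
E(Z, B) = -221 (E(Z, B) = (8 - 21)*17 = -13*17 = -221)
E(-2125, -598)/R(2276, b(16)) = -221*1/(272*(4/7 + (⅐)*16)) = -221*1/(272*(4/7 + 16/7)) = -221/(272*(20/7)) = -221/5440/7 = -221*7/5440 = -91/320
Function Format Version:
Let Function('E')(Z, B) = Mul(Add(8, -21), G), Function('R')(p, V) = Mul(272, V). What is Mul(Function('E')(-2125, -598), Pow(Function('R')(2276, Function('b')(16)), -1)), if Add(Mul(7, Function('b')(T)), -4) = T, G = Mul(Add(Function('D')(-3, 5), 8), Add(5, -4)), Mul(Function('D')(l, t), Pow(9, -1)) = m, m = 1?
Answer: Rational(-91, 320) ≈ -0.28438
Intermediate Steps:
Function('D')(l, t) = 9 (Function('D')(l, t) = Mul(9, 1) = 9)
G = 17 (G = Mul(Add(9, 8), Add(5, -4)) = Mul(17, 1) = 17)
Function('b')(T) = Add(Rational(4, 7), Mul(Rational(1, 7), T))
Function('E')(Z, B) = -221 (Function('E')(Z, B) = Mul(Add(8, -21), 17) = Mul(-13, 17) = -221)
Mul(Function('E')(-2125, -598), Pow(Function('R')(2276, Function('b')(16)), -1)) = Mul(-221, Pow(Mul(272, Add(Rational(4, 7), Mul(Rational(1, 7), 16))), -1)) = Mul(-221, Pow(Mul(272, Add(Rational(4, 7), Rational(16, 7))), -1)) = Mul(-221, Pow(Mul(272, Rational(20, 7)), -1)) = Mul(-221, Pow(Rational(5440, 7), -1)) = Mul(-221, Rational(7, 5440)) = Rational(-91, 320)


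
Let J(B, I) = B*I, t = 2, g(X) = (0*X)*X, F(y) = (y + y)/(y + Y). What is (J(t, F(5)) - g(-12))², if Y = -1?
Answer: 25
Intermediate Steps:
F(y) = 2*y/(-1 + y) (F(y) = (y + y)/(y - 1) = (2*y)/(-1 + y) = 2*y/(-1 + y))
g(X) = 0 (g(X) = 0*X = 0)
(J(t, F(5)) - g(-12))² = (2*(2*5/(-1 + 5)) - 1*0)² = (2*(2*5/4) + 0)² = (2*(2*5*(¼)) + 0)² = (2*(5/2) + 0)² = (5 + 0)² = 5² = 25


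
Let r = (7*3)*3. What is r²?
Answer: 3969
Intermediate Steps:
r = 63 (r = 21*3 = 63)
r² = 63² = 3969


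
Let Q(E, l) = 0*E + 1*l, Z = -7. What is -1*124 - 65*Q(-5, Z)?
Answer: 331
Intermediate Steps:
Q(E, l) = l (Q(E, l) = 0 + l = l)
-1*124 - 65*Q(-5, Z) = -1*124 - 65*(-7) = -124 + 455 = 331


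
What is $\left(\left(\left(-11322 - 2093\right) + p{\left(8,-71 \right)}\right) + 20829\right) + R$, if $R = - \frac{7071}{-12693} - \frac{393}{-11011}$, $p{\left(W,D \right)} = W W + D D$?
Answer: $\frac{583257041489}{46587541} \approx 12520.0$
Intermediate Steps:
$p{\left(W,D \right)} = D^{2} + W^{2}$ ($p{\left(W,D \right)} = W^{2} + D^{2} = D^{2} + W^{2}$)
$R = \frac{27615710}{46587541}$ ($R = \left(-7071\right) \left(- \frac{1}{12693}\right) - - \frac{393}{11011} = \frac{2357}{4231} + \frac{393}{11011} = \frac{27615710}{46587541} \approx 0.59277$)
$\left(\left(\left(-11322 - 2093\right) + p{\left(8,-71 \right)}\right) + 20829\right) + R = \left(\left(\left(-11322 - 2093\right) + \left(\left(-71\right)^{2} + 8^{2}\right)\right) + 20829\right) + \frac{27615710}{46587541} = \left(\left(-13415 + \left(5041 + 64\right)\right) + 20829\right) + \frac{27615710}{46587541} = \left(\left(-13415 + 5105\right) + 20829\right) + \frac{27615710}{46587541} = \left(-8310 + 20829\right) + \frac{27615710}{46587541} = 12519 + \frac{27615710}{46587541} = \frac{583257041489}{46587541}$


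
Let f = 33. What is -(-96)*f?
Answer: 3168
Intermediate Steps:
-(-96)*f = -(-96)*33 = -6*(-528) = 3168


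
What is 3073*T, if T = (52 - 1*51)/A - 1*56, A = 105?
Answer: -2580881/15 ≈ -1.7206e+5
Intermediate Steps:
T = -5879/105 (T = (52 - 1*51)/105 - 1*56 = (52 - 51)*(1/105) - 56 = 1*(1/105) - 56 = 1/105 - 56 = -5879/105 ≈ -55.990)
3073*T = 3073*(-5879/105) = -2580881/15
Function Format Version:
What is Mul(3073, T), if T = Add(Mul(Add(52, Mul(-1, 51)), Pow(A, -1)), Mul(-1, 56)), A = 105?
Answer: Rational(-2580881, 15) ≈ -1.7206e+5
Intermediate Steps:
T = Rational(-5879, 105) (T = Add(Mul(Add(52, Mul(-1, 51)), Pow(105, -1)), Mul(-1, 56)) = Add(Mul(Add(52, -51), Rational(1, 105)), -56) = Add(Mul(1, Rational(1, 105)), -56) = Add(Rational(1, 105), -56) = Rational(-5879, 105) ≈ -55.990)
Mul(3073, T) = Mul(3073, Rational(-5879, 105)) = Rational(-2580881, 15)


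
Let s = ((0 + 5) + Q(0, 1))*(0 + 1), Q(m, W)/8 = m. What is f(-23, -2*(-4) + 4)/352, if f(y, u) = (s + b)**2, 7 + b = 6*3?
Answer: 8/11 ≈ 0.72727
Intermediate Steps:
Q(m, W) = 8*m
b = 11 (b = -7 + 6*3 = -7 + 18 = 11)
s = 5 (s = ((0 + 5) + 8*0)*(0 + 1) = (5 + 0)*1 = 5*1 = 5)
f(y, u) = 256 (f(y, u) = (5 + 11)**2 = 16**2 = 256)
f(-23, -2*(-4) + 4)/352 = 256/352 = 256*(1/352) = 8/11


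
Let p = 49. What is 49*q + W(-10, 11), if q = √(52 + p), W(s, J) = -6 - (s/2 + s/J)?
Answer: -1/11 + 49*√101 ≈ 492.35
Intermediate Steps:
W(s, J) = -6 - s/2 - s/J (W(s, J) = -6 - (s*(½) + s/J) = -6 - (s/2 + s/J) = -6 + (-s/2 - s/J) = -6 - s/2 - s/J)
q = √101 (q = √(52 + 49) = √101 ≈ 10.050)
49*q + W(-10, 11) = 49*√101 + (-6 - ½*(-10) - 1*(-10)/11) = 49*√101 + (-6 + 5 - 1*(-10)*1/11) = 49*√101 + (-6 + 5 + 10/11) = 49*√101 - 1/11 = -1/11 + 49*√101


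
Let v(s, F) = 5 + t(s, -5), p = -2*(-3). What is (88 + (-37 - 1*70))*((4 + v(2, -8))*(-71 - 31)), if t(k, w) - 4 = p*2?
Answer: 48450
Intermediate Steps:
p = 6
t(k, w) = 16 (t(k, w) = 4 + 6*2 = 4 + 12 = 16)
v(s, F) = 21 (v(s, F) = 5 + 16 = 21)
(88 + (-37 - 1*70))*((4 + v(2, -8))*(-71 - 31)) = (88 + (-37 - 1*70))*((4 + 21)*(-71 - 31)) = (88 + (-37 - 70))*(25*(-102)) = (88 - 107)*(-2550) = -19*(-2550) = 48450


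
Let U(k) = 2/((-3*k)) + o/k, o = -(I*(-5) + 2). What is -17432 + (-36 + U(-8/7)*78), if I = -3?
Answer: -65049/4 ≈ -16262.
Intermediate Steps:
o = -17 (o = -(-3*(-5) + 2) = -(15 + 2) = -1*17 = -17)
U(k) = -53/(3*k) (U(k) = 2/((-3*k)) - 17/k = 2*(-1/(3*k)) - 17/k = -2/(3*k) - 17/k = -53/(3*k))
-17432 + (-36 + U(-8/7)*78) = -17432 + (-36 - 53/(3*((-8/7)))*78) = -17432 + (-36 - 53/(3*((-8*⅐)))*78) = -17432 + (-36 - 53/(3*(-8/7))*78) = -17432 + (-36 - 53/3*(-7/8)*78) = -17432 + (-36 + (371/24)*78) = -17432 + (-36 + 4823/4) = -17432 + 4679/4 = -65049/4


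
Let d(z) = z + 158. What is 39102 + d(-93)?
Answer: 39167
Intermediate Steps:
d(z) = 158 + z
39102 + d(-93) = 39102 + (158 - 93) = 39102 + 65 = 39167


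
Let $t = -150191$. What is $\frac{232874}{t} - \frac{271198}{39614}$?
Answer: $- \frac{861320163}{102580453} \approx -8.3965$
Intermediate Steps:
$\frac{232874}{t} - \frac{271198}{39614} = \frac{232874}{-150191} - \frac{271198}{39614} = 232874 \left(- \frac{1}{150191}\right) - \frac{135599}{19807} = - \frac{232874}{150191} - \frac{135599}{19807} = - \frac{861320163}{102580453}$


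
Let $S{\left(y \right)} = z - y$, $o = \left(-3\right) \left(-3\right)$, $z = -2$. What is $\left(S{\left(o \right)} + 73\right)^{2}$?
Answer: $3844$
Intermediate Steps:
$o = 9$
$S{\left(y \right)} = -2 - y$
$\left(S{\left(o \right)} + 73\right)^{2} = \left(\left(-2 - 9\right) + 73\right)^{2} = \left(-11 + 73\right)^{2} = 62^{2} = 3844$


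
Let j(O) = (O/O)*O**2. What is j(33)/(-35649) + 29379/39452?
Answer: 15942361/22324196 ≈ 0.71413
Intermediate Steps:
j(O) = O**2 (j(O) = 1*O**2 = O**2)
j(33)/(-35649) + 29379/39452 = 33**2/(-35649) + 29379/39452 = 1089*(-1/35649) + 29379*(1/39452) = -121/3961 + 4197/5636 = 15942361/22324196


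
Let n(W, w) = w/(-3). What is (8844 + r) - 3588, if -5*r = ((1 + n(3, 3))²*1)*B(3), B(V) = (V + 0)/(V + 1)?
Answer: 5256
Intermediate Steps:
B(V) = V/(1 + V)
n(W, w) = -w/3 (n(W, w) = w*(-⅓) = -w/3)
r = 0 (r = -(1 - ⅓*3)²*1*3/(1 + 3)/5 = -(1 - 1)²*1*3/4/5 = -0²*1*3*(¼)/5 = -0*1*3/(5*4) = -0*3/4 = -⅕*0 = 0)
(8844 + r) - 3588 = (8844 + 0) - 3588 = 8844 - 3588 = 5256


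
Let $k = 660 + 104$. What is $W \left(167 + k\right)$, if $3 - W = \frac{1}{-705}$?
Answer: $\frac{1969996}{705} \approx 2794.3$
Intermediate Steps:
$W = \frac{2116}{705}$ ($W = 3 - \frac{1}{-705} = 3 - - \frac{1}{705} = 3 + \frac{1}{705} = \frac{2116}{705} \approx 3.0014$)
$k = 764$
$W \left(167 + k\right) = \frac{2116 \left(167 + 764\right)}{705} = \frac{2116}{705} \cdot 931 = \frac{1969996}{705}$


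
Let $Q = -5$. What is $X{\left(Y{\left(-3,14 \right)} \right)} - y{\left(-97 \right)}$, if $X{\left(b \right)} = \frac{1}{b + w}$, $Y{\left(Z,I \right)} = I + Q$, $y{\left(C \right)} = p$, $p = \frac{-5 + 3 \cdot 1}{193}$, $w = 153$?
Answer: $\frac{517}{31266} \approx 0.016536$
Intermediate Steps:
$p = - \frac{2}{193}$ ($p = \left(-5 + 3\right) \frac{1}{193} = \left(-2\right) \frac{1}{193} = - \frac{2}{193} \approx -0.010363$)
$y{\left(C \right)} = - \frac{2}{193}$
$Y{\left(Z,I \right)} = -5 + I$ ($Y{\left(Z,I \right)} = I - 5 = -5 + I$)
$X{\left(b \right)} = \frac{1}{153 + b}$ ($X{\left(b \right)} = \frac{1}{b + 153} = \frac{1}{153 + b}$)
$X{\left(Y{\left(-3,14 \right)} \right)} - y{\left(-97 \right)} = \frac{1}{153 + \left(-5 + 14\right)} - - \frac{2}{193} = \frac{1}{153 + 9} + \frac{2}{193} = \frac{1}{162} + \frac{2}{193} = \frac{517}{31266}$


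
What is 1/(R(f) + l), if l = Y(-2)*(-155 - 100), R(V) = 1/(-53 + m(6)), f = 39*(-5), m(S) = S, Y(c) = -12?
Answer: 47/143819 ≈ 0.00032680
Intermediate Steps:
f = -195
R(V) = -1/47 (R(V) = 1/(-53 + 6) = 1/(-47) = -1/47)
l = 3060 (l = -12*(-155 - 100) = -12*(-255) = 3060)
1/(R(f) + l) = 1/(-1/47 + 3060) = 1/(143819/47) = 47/143819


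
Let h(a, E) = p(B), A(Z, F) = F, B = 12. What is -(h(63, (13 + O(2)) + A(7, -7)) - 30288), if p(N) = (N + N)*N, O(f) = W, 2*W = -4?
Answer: 30000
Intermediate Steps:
W = -2 (W = (1/2)*(-4) = -2)
O(f) = -2
p(N) = 2*N**2 (p(N) = (2*N)*N = 2*N**2)
h(a, E) = 288 (h(a, E) = 2*12**2 = 2*144 = 288)
-(h(63, (13 + O(2)) + A(7, -7)) - 30288) = -(288 - 30288) = -1*(-30000) = 30000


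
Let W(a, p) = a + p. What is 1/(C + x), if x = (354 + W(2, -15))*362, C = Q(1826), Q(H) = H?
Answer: 1/125268 ≈ 7.9829e-6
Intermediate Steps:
C = 1826
x = 123442 (x = (354 + (2 - 15))*362 = (354 - 13)*362 = 341*362 = 123442)
1/(C + x) = 1/(1826 + 123442) = 1/125268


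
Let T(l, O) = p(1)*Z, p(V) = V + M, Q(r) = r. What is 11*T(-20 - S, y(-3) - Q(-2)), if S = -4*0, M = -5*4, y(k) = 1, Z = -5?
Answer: 1045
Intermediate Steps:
M = -20
p(V) = -20 + V (p(V) = V - 20 = -20 + V)
S = 0
T(l, O) = 95 (T(l, O) = (-20 + 1)*(-5) = -19*(-5) = 95)
11*T(-20 - S, y(-3) - Q(-2)) = 11*95 = 1045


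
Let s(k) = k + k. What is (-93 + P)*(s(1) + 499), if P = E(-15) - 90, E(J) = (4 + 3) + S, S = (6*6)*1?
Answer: -70140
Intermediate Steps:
s(k) = 2*k
S = 36 (S = 36*1 = 36)
E(J) = 43 (E(J) = (4 + 3) + 36 = 7 + 36 = 43)
P = -47 (P = 43 - 90 = -47)
(-93 + P)*(s(1) + 499) = (-93 - 47)*(2*1 + 499) = -140*(2 + 499) = -140*501 = -70140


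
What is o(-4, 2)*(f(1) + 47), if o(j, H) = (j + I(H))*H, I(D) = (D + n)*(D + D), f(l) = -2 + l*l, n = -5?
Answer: -1472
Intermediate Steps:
f(l) = -2 + l²
I(D) = 2*D*(-5 + D) (I(D) = (D - 5)*(D + D) = (-5 + D)*(2*D) = 2*D*(-5 + D))
o(j, H) = H*(j + 2*H*(-5 + H)) (o(j, H) = (j + 2*H*(-5 + H))*H = H*(j + 2*H*(-5 + H)))
o(-4, 2)*(f(1) + 47) = (2*(-4 + 2*2*(-5 + 2)))*((-2 + 1²) + 47) = (2*(-4 + 2*2*(-3)))*((-2 + 1) + 47) = (2*(-4 - 12))*(-1 + 47) = (2*(-16))*46 = -32*46 = -1472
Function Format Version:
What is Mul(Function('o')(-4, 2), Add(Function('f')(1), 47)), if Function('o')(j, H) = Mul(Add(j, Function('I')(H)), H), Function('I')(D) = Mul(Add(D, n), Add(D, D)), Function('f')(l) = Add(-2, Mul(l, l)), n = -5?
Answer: -1472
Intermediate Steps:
Function('f')(l) = Add(-2, Pow(l, 2))
Function('I')(D) = Mul(2, D, Add(-5, D)) (Function('I')(D) = Mul(Add(D, -5), Add(D, D)) = Mul(Add(-5, D), Mul(2, D)) = Mul(2, D, Add(-5, D)))
Function('o')(j, H) = Mul(H, Add(j, Mul(2, H, Add(-5, H)))) (Function('o')(j, H) = Mul(Add(j, Mul(2, H, Add(-5, H))), H) = Mul(H, Add(j, Mul(2, H, Add(-5, H)))))
Mul(Function('o')(-4, 2), Add(Function('f')(1), 47)) = Mul(Mul(2, Add(-4, Mul(2, 2, Add(-5, 2)))), Add(Add(-2, Pow(1, 2)), 47)) = Mul(Mul(2, Add(-4, Mul(2, 2, -3))), Add(Add(-2, 1), 47)) = Mul(Mul(2, Add(-4, -12)), Add(-1, 47)) = Mul(Mul(2, -16), 46) = Mul(-32, 46) = -1472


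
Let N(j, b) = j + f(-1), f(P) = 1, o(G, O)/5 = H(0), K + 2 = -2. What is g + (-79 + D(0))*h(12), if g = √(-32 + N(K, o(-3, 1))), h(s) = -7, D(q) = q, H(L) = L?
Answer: 553 + I*√35 ≈ 553.0 + 5.9161*I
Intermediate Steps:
K = -4 (K = -2 - 2 = -4)
o(G, O) = 0 (o(G, O) = 5*0 = 0)
N(j, b) = 1 + j (N(j, b) = j + 1 = 1 + j)
g = I*√35 (g = √(-32 + (1 - 4)) = √(-32 - 3) = √(-35) = I*√35 ≈ 5.9161*I)
g + (-79 + D(0))*h(12) = I*√35 + (-79 + 0)*(-7) = I*√35 - 79*(-7) = I*√35 + 553 = 553 + I*√35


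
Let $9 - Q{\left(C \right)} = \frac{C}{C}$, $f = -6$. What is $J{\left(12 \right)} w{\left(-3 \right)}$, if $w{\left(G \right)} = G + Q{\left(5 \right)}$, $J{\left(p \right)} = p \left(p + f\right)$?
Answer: $360$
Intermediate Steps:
$Q{\left(C \right)} = 8$ ($Q{\left(C \right)} = 9 - \frac{C}{C} = 9 - 1 = 8$)
$J{\left(p \right)} = p \left(-6 + p\right)$ ($J{\left(p \right)} = p \left(p - 6\right) = p \left(-6 + p\right)$)
$w{\left(G \right)} = 8 + G$ ($w{\left(G \right)} = G + 8 = 8 + G$)
$J{\left(12 \right)} w{\left(-3 \right)} = 12 \left(-6 + 12\right) \left(8 - 3\right) = 12 \cdot 6 \cdot 5 = 72 \cdot 5 = 360$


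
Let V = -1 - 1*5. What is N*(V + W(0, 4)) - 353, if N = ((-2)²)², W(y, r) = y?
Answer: -449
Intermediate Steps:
V = -6 (V = -1 - 5 = -6)
N = 16 (N = 4² = 16)
N*(V + W(0, 4)) - 353 = 16*(-6 + 0) - 353 = 16*(-6) - 353 = -96 - 353 = -449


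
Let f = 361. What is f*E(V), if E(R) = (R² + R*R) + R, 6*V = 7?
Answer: 12635/9 ≈ 1403.9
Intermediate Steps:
V = 7/6 (V = (⅙)*7 = 7/6 ≈ 1.1667)
E(R) = R + 2*R² (E(R) = (R² + R²) + R = 2*R² + R = R + 2*R²)
f*E(V) = 361*(7*(1 + 2*(7/6))/6) = 361*(7*(1 + 7/3)/6) = 361*((7/6)*(10/3)) = 361*(35/9) = 12635/9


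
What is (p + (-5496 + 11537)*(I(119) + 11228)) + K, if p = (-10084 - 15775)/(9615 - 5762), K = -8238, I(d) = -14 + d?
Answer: 263754835136/3853 ≈ 6.8454e+7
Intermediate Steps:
p = -25859/3853 ≈ -6.7114
(p + (-5496 + 11537)*(I(119) + 11228)) + K = (-25859/3853 + (-5496 + 11537)*((-14 + 119) + 11228)) - 8238 = (-25859/3853 + 6041*(105 + 11228)) - 8238 = (-25859/3853 + 6041*11333) - 8238 = (-25859/3853 + 68462653) - 8238 = 263786576150/3853 - 8238 = 263754835136/3853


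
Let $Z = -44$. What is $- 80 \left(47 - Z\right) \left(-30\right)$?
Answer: $218400$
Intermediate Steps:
$- 80 \left(47 - Z\right) \left(-30\right) = - 80 \left(47 - -44\right) \left(-30\right) = - 80 \left(47 + 44\right) \left(-30\right) = \left(-80\right) 91 \left(-30\right) = \left(-7280\right) \left(-30\right) = 218400$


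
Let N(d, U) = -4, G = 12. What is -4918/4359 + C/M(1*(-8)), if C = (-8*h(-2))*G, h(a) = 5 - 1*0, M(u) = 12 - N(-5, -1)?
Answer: -135688/4359 ≈ -31.128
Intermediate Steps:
M(u) = 16 (M(u) = 12 - 1*(-4) = 12 + 4 = 16)
h(a) = 5 (h(a) = 5 + 0 = 5)
C = -480 (C = -8*5*12 = -40*12 = -480)
-4918/4359 + C/M(1*(-8)) = -4918/4359 - 480/16 = -4918*1/4359 - 480*1/16 = -4918/4359 - 30 = -135688/4359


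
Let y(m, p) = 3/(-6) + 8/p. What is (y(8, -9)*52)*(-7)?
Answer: 4550/9 ≈ 505.56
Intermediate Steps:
y(m, p) = -½ + 8/p (y(m, p) = 3*(-⅙) + 8/p = -½ + 8/p)
(y(8, -9)*52)*(-7) = (((½)*(16 - 1*(-9))/(-9))*52)*(-7) = (((½)*(-⅑)*(16 + 9))*52)*(-7) = (((½)*(-⅑)*25)*52)*(-7) = -25/18*52*(-7) = -650/9*(-7) = 4550/9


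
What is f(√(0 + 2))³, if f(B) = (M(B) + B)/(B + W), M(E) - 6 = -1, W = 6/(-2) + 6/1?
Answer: (5 + √2)³/(3 + √2)³ ≈ 3.0681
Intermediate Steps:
W = 3 (W = 6*(-½) + 6*1 = -3 + 6 = 3)
M(E) = 5 (M(E) = 6 - 1 = 5)
f(B) = (5 + B)/(3 + B) (f(B) = (5 + B)/(B + 3) = (5 + B)/(3 + B))
f(√(0 + 2))³ = ((5 + √(0 + 2))/(3 + √(0 + 2)))³ = ((5 + √2)/(3 + √2))³ = (5 + √2)³/(3 + √2)³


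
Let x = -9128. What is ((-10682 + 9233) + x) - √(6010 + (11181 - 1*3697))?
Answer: -10577 - √13494 ≈ -10693.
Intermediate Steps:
((-10682 + 9233) + x) - √(6010 + (11181 - 1*3697)) = ((-10682 + 9233) - 9128) - √(6010 + (11181 - 1*3697)) = (-1449 - 9128) - √(6010 + (11181 - 3697)) = -10577 - √(6010 + 7484) = -10577 - √13494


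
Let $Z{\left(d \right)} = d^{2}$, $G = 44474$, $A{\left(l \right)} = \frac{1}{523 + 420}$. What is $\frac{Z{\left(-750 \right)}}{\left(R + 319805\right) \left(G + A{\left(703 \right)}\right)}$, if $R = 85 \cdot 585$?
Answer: $\frac{5893750}{172196804311} \approx 3.4227 \cdot 10^{-5}$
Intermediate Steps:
$R = 49725$
$A{\left(l \right)} = \frac{1}{943}$
$\frac{Z{\left(-750 \right)}}{\left(R + 319805\right) \left(G + A{\left(703 \right)}\right)} = \frac{\left(-750\right)^{2}}{\left(49725 + 319805\right) \left(44474 + \frac{1}{943}\right)} = \frac{562500}{369530 \cdot \frac{41938983}{943}} = \frac{562500}{\frac{15497712387990}{943}} = 562500 \cdot \frac{943}{15497712387990} = \frac{5893750}{172196804311}$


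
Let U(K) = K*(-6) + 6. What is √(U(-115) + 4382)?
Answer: √5078 ≈ 71.260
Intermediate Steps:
U(K) = 6 - 6*K (U(K) = -6*K + 6 = 6 - 6*K)
√(U(-115) + 4382) = √((6 - 6*(-115)) + 4382) = √((6 + 690) + 4382) = √(696 + 4382) = √5078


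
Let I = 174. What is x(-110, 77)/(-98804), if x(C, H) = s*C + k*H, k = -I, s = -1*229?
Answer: -2948/24701 ≈ -0.11935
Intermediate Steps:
s = -229
k = -174 (k = -1*174 = -174)
x(C, H) = -229*C - 174*H
x(-110, 77)/(-98804) = (-229*(-110) - 174*77)/(-98804) = (25190 - 13398)*(-1/98804) = 11792*(-1/98804) = -2948/24701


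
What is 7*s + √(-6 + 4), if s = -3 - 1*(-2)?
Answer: -7 + I*√2 ≈ -7.0 + 1.4142*I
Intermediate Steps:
s = -1 (s = -3 + 2 = -1)
7*s + √(-6 + 4) = 7*(-1) + √(-6 + 4) = -7 + √(-2) = -7 + I*√2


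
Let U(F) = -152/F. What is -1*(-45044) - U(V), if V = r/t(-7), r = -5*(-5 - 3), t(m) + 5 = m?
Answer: 224992/5 ≈ 44998.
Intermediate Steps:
t(m) = -5 + m
r = 40 (r = -5*(-8) = 40)
V = -10/3 (V = 40/(-5 - 7) = 40/(-12) = 40*(-1/12) = -10/3 ≈ -3.3333)
-1*(-45044) - U(V) = -1*(-45044) - (-152)/(-10/3) = 45044 - (-152)*(-3)/10 = 45044 - 1*228/5 = 45044 - 228/5 = 224992/5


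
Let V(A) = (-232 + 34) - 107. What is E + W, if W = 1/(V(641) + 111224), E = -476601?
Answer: -52864106318/110919 ≈ -4.7660e+5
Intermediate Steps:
V(A) = -305 (V(A) = -198 - 107 = -305)
W = 1/110919 (W = 1/(-305 + 111224) = 1/110919 ≈ 9.0156e-6)
E + W = -476601 + 1/110919 = -52864106318/110919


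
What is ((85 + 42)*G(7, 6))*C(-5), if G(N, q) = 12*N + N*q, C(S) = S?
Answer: -80010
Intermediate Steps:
((85 + 42)*G(7, 6))*C(-5) = ((85 + 42)*(7*(12 + 6)))*(-5) = (127*(7*18))*(-5) = (127*126)*(-5) = 16002*(-5) = -80010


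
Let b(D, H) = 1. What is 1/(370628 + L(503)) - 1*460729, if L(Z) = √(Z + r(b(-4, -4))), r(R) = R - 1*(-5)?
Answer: -63288091550144247/137365113875 - √509/137365113875 ≈ -4.6073e+5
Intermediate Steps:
r(R) = 5 + R (r(R) = R + 5 = 5 + R)
L(Z) = √(6 + Z) (L(Z) = √(Z + (5 + 1)) = √(Z + 6) = √(6 + Z))
1/(370628 + L(503)) - 1*460729 = 1/(370628 + √(6 + 503)) - 1*460729 = 1/(370628 + √509) - 460729 = -460729 + 1/(370628 + √509)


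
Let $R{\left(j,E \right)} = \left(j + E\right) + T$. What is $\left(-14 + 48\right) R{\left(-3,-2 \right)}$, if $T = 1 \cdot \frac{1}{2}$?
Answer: $-153$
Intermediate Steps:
$T = \frac{1}{2}$ ($T = 1 \cdot \frac{1}{2} = \frac{1}{2} \approx 0.5$)
$R{\left(j,E \right)} = \frac{1}{2} + E + j$ ($R{\left(j,E \right)} = \left(j + E\right) + \frac{1}{2} = \left(E + j\right) + \frac{1}{2} = \frac{1}{2} + E + j$)
$\left(-14 + 48\right) R{\left(-3,-2 \right)} = \left(-14 + 48\right) \left(\frac{1}{2} - 2 - 3\right) = 34 \left(- \frac{9}{2}\right) = -153$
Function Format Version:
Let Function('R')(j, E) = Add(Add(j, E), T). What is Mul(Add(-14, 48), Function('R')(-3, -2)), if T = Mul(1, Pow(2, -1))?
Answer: -153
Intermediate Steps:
T = Rational(1, 2) (T = Mul(1, Rational(1, 2)) = Rational(1, 2) ≈ 0.50000)
Function('R')(j, E) = Add(Rational(1, 2), E, j) (Function('R')(j, E) = Add(Add(j, E), Rational(1, 2)) = Add(Add(E, j), Rational(1, 2)) = Add(Rational(1, 2), E, j))
Mul(Add(-14, 48), Function('R')(-3, -2)) = Mul(Add(-14, 48), Add(Rational(1, 2), -2, -3)) = Mul(34, Rational(-9, 2)) = -153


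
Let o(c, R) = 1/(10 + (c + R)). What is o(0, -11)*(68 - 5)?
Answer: -63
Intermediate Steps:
o(c, R) = 1/(10 + R + c) (o(c, R) = 1/(10 + (R + c)) = 1/(10 + R + c))
o(0, -11)*(68 - 5) = (68 - 5)/(10 - 11 + 0) = 63/(-1) = -1*63 = -63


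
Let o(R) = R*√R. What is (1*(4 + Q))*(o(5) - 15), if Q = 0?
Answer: -60 + 20*√5 ≈ -15.279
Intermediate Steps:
o(R) = R^(3/2)
(1*(4 + Q))*(o(5) - 15) = (1*(4 + 0))*(5^(3/2) - 15) = (1*4)*(5*√5 - 15) = 4*(-15 + 5*√5) = -60 + 20*√5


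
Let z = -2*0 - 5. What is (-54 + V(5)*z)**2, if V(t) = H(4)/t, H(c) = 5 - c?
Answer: 3025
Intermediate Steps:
z = -5 (z = 0 - 5 = -5)
V(t) = 1/t (V(t) = (5 - 1*4)/t = (5 - 4)/t = 1/t)
(-54 + V(5)*z)**2 = (-54 - 5/5)**2 = (-54 + (1/5)*(-5))**2 = (-54 - 1)**2 = (-55)**2 = 3025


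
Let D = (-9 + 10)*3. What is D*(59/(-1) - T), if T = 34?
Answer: -279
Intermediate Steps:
D = 3 (D = 1*3 = 3)
D*(59/(-1) - T) = 3*(59/(-1) - 1*34) = 3*(59*(-1) - 34) = 3*(-59 - 34) = 3*(-93) = -279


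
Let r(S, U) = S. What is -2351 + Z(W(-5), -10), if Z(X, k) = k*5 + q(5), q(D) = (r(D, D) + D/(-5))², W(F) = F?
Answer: -2385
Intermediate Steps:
q(D) = 16*D²/25 (q(D) = (D + D/(-5))² = (D + D*(-⅕))² = (D - D/5)² = (4*D/5)² = 16*D²/25)
Z(X, k) = 16 + 5*k (Z(X, k) = k*5 + (16/25)*5² = 5*k + (16/25)*25 = 5*k + 16 = 16 + 5*k)
-2351 + Z(W(-5), -10) = -2351 + (16 + 5*(-10)) = -2351 + (16 - 50) = -2351 - 34 = -2385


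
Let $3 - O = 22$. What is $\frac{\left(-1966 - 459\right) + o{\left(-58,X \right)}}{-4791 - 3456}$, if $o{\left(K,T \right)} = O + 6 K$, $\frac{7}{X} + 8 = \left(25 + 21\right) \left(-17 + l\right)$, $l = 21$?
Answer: $\frac{2792}{8247} \approx 0.33855$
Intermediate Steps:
$O = -19$ ($O = 3 - 22 = -19$)
$X = \frac{7}{176}$ ($X = \frac{7}{-8 + \left(25 + 21\right) \left(-17 + 21\right)} = \frac{7}{-8 + 46 \cdot 4} = \frac{7}{-8 + 184} = \frac{7}{176} \approx 0.039773$)
$o{\left(K,T \right)} = -19 + 6 K$
$\frac{\left(-1966 - 459\right) + o{\left(-58,X \right)}}{-4791 - 3456} = \frac{\left(-1966 - 459\right) + \left(-19 + 6 \left(-58\right)\right)}{-4791 - 3456} = \frac{-2425 - 367}{-8247} = \left(-2425 - 367\right) \left(- \frac{1}{8247}\right) = \left(-2792\right) \left(- \frac{1}{8247}\right) = \frac{2792}{8247}$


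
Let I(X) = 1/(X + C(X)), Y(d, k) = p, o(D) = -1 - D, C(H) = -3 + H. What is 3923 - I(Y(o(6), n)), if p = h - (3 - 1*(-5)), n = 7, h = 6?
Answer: 27462/7 ≈ 3923.1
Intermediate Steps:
p = -2 (p = 6 - (3 - 1*(-5)) = 6 - (3 + 5) = 6 - 1*8 = 6 - 8 = -2)
Y(d, k) = -2
I(X) = 1/(-3 + 2*X) (I(X) = 1/(X + (-3 + X)) = 1/(-3 + 2*X))
3923 - I(Y(o(6), n)) = 3923 - 1/(-3 + 2*(-2)) = 3923 - 1/(-3 - 4) = 3923 - 1/(-7) = 3923 - 1*(-⅐) = 3923 + ⅐ = 27462/7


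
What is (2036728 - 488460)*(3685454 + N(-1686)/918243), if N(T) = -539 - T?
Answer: 5239559290096721692/918243 ≈ 5.7061e+12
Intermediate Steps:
(2036728 - 488460)*(3685454 + N(-1686)/918243) = (2036728 - 488460)*(3685454 + (-539 - 1*(-1686))/918243) = 1548268*(3685454 + (-539 + 1686)*(1/918243)) = 1548268*(3685454 + 1147*(1/918243)) = 1548268*(3685454 + 1147/918243) = 1548268*(3384142338469/918243) = 5239559290096721692/918243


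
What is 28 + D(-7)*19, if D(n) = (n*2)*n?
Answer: 1890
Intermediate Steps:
D(n) = 2*n² (D(n) = (2*n)*n = 2*n²)
28 + D(-7)*19 = 28 + (2*(-7)²)*19 = 28 + (2*49)*19 = 28 + 98*19 = 28 + 1862 = 1890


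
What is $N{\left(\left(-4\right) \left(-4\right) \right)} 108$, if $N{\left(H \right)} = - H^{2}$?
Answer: $-27648$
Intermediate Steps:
$N{\left(\left(-4\right) \left(-4\right) \right)} 108 = - \left(\left(-4\right) \left(-4\right)\right)^{2} \cdot 108 = - 16^{2} \cdot 108 = \left(-1\right) 256 \cdot 108 = \left(-256\right) 108 = -27648$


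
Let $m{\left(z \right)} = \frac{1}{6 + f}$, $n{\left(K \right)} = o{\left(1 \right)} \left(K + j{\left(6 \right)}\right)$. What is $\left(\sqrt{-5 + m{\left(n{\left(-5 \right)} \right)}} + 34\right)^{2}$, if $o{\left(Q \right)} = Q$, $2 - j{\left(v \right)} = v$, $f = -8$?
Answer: $\frac{\left(68 + i \sqrt{22}\right)^{2}}{4} \approx 1150.5 + 159.47 i$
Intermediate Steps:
$j{\left(v \right)} = 2 - v$
$n{\left(K \right)} = -4 + K$ ($n{\left(K \right)} = 1 \left(K + \left(2 - 6\right)\right) = 1 \left(K - 4\right) = 1 \left(-4 + K\right) = -4 + K$)
$m{\left(z \right)} = - \frac{1}{2}$ ($m{\left(z \right)} = \frac{1}{6 - 8} = \frac{1}{-2} = - \frac{1}{2}$)
$\left(\sqrt{-5 + m{\left(n{\left(-5 \right)} \right)}} + 34\right)^{2} = \left(\sqrt{-5 - \frac{1}{2}} + 34\right)^{2} = \left(\sqrt{- \frac{11}{2}} + 34\right)^{2} = \left(\frac{i \sqrt{22}}{2} + 34\right)^{2} = \left(34 + \frac{i \sqrt{22}}{2}\right)^{2}$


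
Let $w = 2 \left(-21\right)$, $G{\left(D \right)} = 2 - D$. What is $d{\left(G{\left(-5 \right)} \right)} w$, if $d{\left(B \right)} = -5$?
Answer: $210$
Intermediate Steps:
$w = -42$
$d{\left(G{\left(-5 \right)} \right)} w = \left(-5\right) \left(-42\right) = 210$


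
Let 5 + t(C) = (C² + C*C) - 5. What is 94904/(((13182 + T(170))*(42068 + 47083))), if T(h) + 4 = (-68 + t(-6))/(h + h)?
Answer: 16133680/199721151807 ≈ 8.0781e-5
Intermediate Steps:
t(C) = -10 + 2*C² (t(C) = -5 + ((C² + C*C) - 5) = -5 + ((C² + C²) - 5) = -5 + (2*C² - 5) = -5 + (-5 + 2*C²) = -10 + 2*C²)
T(h) = -4 - 3/h (T(h) = -4 + (-68 + (-10 + 2*(-6)²))/(h + h) = -4 + (-68 + (-10 + 2*36))/((2*h)) = -4 + (-68 + (-10 + 72))*(1/(2*h)) = -4 + (-68 + 62)*(1/(2*h)) = -4 - 3/h)
94904/(((13182 + T(170))*(42068 + 47083))) = 94904/(((13182 + (-4 - 3/170))*(42068 + 47083))) = 94904/(((13182 + (-4 - 3*1/170))*89151)) = 94904/(((13182 + (-4 - 3/170))*89151)) = 94904/(((13182 - 683/170)*89151)) = 94904/(((2240257/170)*89151)) = 94904/(199721151807/170) = 94904*(170/199721151807) = 16133680/199721151807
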